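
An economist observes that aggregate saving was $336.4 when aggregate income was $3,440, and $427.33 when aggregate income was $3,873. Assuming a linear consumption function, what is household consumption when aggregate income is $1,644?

C = 1684.76

MPS = ΔS/ΔY = (427.33 − 336.4)/(3873 − 3440) = 90.93/433 = 0.21
MPC = 1 − MPS = 0.79
Autonomous saving = 336.4 − 0.21(3440) = -386, so a = 386
C = 386 + 0.79(1644) = 386 + 1298.76 = 1684.76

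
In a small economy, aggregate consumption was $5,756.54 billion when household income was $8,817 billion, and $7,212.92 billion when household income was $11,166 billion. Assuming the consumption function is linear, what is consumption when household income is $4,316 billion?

MPC = (7212.92 − 5756.54)/(11166 − 8817) = 1456.38/2349 = 0.62
a = 5756.54 − 0.62(8817) = 5756.54 − 5466.54 = 290
C = 290 + 0.62(4316) = 290 + 2675.92 = 2965.92

C = 2965.92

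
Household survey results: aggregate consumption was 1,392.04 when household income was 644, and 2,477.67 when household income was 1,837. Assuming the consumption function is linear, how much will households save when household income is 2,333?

S = -596.03

MPC = (2477.67 − 1392.04)/(1837 − 644) = 1085.63/1193 = 0.91
a = 1392.04 − 0.91(644) = 1392.04 − 586.04 = 806
C = 806 + 0.91(2333) = 2929.03
S = 2333 − 2929.03 = -596.03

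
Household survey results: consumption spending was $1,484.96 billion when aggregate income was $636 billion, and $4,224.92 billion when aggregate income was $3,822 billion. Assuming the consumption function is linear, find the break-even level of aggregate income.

Y = 6700

MPC = (4224.92 − 1484.96)/(3822 − 636) = 2739.96/3186 = 0.86
a = 1484.96 − 0.86(636) = 1484.96 − 546.96 = 938
Break-even: Y = a/(1−MPC) = 938/0.14 = 6700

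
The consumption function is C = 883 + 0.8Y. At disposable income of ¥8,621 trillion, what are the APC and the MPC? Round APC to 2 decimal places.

APC = 0.90; MPC = 0.8

MPC = 0.8 (the slope of the consumption function)
C = 883 + 0.8(8621) = 7779.8, so APC = 7779.8/8621 = 0.90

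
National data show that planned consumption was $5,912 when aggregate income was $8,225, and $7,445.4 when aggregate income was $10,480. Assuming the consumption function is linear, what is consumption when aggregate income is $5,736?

C = 4219.48

MPC = (7445.4 − 5912)/(10480 − 8225) = 1533.4/2255 = 0.68
a = 5912 − 0.68(8225) = 5912 − 5593 = 319
C = 319 + 0.68(5736) = 319 + 3900.48 = 4219.48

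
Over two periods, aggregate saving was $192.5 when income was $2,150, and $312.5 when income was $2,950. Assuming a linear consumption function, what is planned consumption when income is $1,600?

MPS = ΔS/ΔY = (312.5 − 192.5)/(2950 − 2150) = 120/800 = 0.15
MPC = 1 − MPS = 0.85
Autonomous saving = 192.5 − 0.15(2150) = -130, so a = 130
C = 130 + 0.85(1600) = 130 + 1360 = 1490

C = 1490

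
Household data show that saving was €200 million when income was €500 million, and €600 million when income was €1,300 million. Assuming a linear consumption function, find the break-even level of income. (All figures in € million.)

Y = 100

MPS = ΔS/ΔY = (600 − 200)/(1300 − 500) = 400/800 = 0.5
MPC = 1 − MPS = 0.5
From S(500) = 200: −a + 0.5(500) = 200, so a = 250 − 200 = 50
Break-even (S = 0): Y = a/MPS = 50/0.5 = 100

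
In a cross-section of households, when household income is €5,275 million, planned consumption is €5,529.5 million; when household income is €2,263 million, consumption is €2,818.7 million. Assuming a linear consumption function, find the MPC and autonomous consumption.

MPC = ΔC/ΔY = (5529.5 − 2818.7)/(5275 − 2263) = 2710.8/3012 = 0.9
a = C − MPC·Y = 2818.7 − 0.9(2263) = 2818.7 − 2036.7 = 782

MPC = 0.9; a = 782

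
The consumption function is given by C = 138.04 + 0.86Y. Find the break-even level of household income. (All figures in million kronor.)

Y = 986

At break-even, C = Y: 138.04 + 0.86Y = Y
0.14Y = 138.04, so Y = 138.04/0.14 = 986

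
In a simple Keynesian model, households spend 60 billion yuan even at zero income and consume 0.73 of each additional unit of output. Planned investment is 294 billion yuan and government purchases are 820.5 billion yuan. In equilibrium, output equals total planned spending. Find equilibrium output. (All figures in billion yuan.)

Y = 4350

Y = C + I + G = 60 + 0.73Y + 294 + 820.5
Y − 0.73Y = 1174.5
0.27Y = 1174.5, so Y = 1174.5/0.27 = 4350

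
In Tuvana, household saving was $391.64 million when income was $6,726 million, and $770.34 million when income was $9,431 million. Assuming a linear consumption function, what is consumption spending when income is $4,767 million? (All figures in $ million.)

MPS = ΔS/ΔY = (770.34 − 391.64)/(9431 − 6726) = 378.7/2705 = 0.14
MPC = 1 − MPS = 0.86
Autonomous saving = 391.64 − 0.14(6726) = -550, so a = 550
C = 550 + 0.86(4767) = 550 + 4099.62 = 4649.62

C = 4649.62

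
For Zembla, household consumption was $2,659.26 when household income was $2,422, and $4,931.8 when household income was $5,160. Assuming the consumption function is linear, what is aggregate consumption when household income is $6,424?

MPC = (4931.8 − 2659.26)/(5160 − 2422) = 2272.54/2738 = 0.83
a = 2659.26 − 0.83(2422) = 2659.26 − 2010.26 = 649
C = 649 + 0.83(6424) = 649 + 5331.92 = 5980.92

C = 5980.92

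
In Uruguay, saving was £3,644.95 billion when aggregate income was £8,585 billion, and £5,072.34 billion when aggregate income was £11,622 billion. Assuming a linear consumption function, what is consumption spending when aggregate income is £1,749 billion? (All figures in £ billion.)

MPS = ΔS/ΔY = (5072.34 − 3644.95)/(11622 − 8585) = 1427.39/3037 = 0.47
MPC = 1 − MPS = 0.53
Autonomous saving = 3644.95 − 0.47(8585) = -390, so a = 390
C = 390 + 0.53(1749) = 390 + 926.97 = 1316.97

C = 1316.97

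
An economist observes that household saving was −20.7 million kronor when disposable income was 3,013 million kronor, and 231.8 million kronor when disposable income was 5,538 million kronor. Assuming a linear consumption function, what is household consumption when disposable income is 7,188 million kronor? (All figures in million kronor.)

C = 6791.2

MPS = ΔS/ΔY = (231.8 − (-20.7))/(5538 − 3013) = 252.5/2525 = 0.1
MPC = 1 − MPS = 0.9
Autonomous saving = -20.7 − 0.1(3013) = -322, so a = 322
C = 322 + 0.9(7188) = 322 + 6469.2 = 6791.2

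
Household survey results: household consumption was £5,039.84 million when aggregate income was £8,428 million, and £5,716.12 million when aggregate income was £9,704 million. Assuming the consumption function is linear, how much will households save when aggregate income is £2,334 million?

S = 523.98

MPC = (5716.12 − 5039.84)/(9704 − 8428) = 676.28/1276 = 0.53
a = 5039.84 − 0.53(8428) = 5039.84 − 4466.84 = 573
C = 573 + 0.53(2334) = 1810.02
S = 2334 − 1810.02 = 523.98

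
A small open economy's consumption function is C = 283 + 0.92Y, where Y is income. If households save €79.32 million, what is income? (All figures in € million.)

S = Y − C = -283 + 0.08Y
-283 + 0.08Y = 79.32, so 0.08Y = 362.32 and Y = 4529

Y = 4529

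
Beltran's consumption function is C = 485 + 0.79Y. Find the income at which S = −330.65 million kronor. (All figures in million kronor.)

S = Y − C = -485 + 0.21Y
-485 + 0.21Y = -330.65, so 0.21Y = 154.35 and Y = 735

Y = 735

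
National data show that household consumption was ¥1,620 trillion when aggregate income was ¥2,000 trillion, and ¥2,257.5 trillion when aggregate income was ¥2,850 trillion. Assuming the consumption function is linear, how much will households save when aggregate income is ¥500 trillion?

MPC = (2257.5 − 1620)/(2850 − 2000) = 637.5/850 = 0.75
a = 1620 − 0.75(2000) = 1620 − 1500 = 120
C = 120 + 0.75(500) = 495
S = 500 − 495 = 5

S = 5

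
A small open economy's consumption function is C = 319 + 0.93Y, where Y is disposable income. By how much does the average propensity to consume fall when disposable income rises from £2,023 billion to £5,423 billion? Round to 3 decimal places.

At Y = 2023: C = 319 + 0.93(2023) = 2200.39, APC = 2200.39/2023 = 1.0877
At Y = 5423: C = 5362.39, APC = 5362.39/5423 = 0.9888
Fall in APC = 1.0877 − 0.9888 = 0.0989 ≈ 0.099

ΔAPC = 0.099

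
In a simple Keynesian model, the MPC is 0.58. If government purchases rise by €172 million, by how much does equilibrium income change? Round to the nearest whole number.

ΔY ≈ 410

The multiplier is 1/(1 − MPC) = 1/0.42.
ΔY = 172/0.42 = 409.52 ≈ 410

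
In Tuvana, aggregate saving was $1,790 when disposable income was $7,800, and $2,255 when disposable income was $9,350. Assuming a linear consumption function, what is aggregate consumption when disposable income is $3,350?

MPS = ΔS/ΔY = (2255 − 1790)/(9350 − 7800) = 465/1550 = 0.3
MPC = 1 − MPS = 0.7
Autonomous saving = 1790 − 0.3(7800) = -550, so a = 550
C = 550 + 0.7(3350) = 550 + 2345 = 2895

C = 2895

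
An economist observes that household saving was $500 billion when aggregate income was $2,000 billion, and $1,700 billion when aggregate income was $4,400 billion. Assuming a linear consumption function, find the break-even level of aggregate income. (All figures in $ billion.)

Y = 1000

MPS = ΔS/ΔY = (1700 − 500)/(4400 − 2000) = 1200/2400 = 0.5
MPC = 1 − MPS = 0.5
From S(2000) = 500: −a + 0.5(2000) = 500, so a = 1000 − 500 = 500
Break-even (S = 0): Y = a/MPS = 500/0.5 = 1000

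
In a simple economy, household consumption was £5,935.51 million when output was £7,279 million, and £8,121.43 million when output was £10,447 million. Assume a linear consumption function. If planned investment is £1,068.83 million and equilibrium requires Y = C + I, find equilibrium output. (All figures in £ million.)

Y = 6393

MPC = (8121.43 − 5935.51)/(10447 − 7279) = 2185.92/3168 = 0.69
a = 5935.51 − 0.69(7279) = 913
Equilibrium: Y = 913 + 0.69Y + 1068.83
0.31Y = 1981.83, so Y = 1981.83/0.31 = 6393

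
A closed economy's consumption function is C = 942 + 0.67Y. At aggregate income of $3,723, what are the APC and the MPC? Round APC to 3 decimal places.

MPC = 0.67 (the slope of the consumption function)
C = 942 + 0.67(3723) = 3436.41, so APC = 3436.41/3723 = 0.923

APC = 0.923; MPC = 0.67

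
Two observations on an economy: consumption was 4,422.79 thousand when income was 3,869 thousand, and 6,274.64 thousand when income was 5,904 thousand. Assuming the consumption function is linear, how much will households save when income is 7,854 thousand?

S = -195.14

MPC = (6274.64 − 4422.79)/(5904 − 3869) = 1851.85/2035 = 0.91
a = 4422.79 − 0.91(3869) = 4422.79 − 3520.79 = 902
C = 902 + 0.91(7854) = 8049.14
S = 7854 − 8049.14 = -195.14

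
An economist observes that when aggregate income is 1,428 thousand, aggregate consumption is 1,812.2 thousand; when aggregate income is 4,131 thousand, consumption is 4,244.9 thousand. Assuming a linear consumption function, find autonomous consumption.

a = 527

MPC = ΔC/ΔY = (4244.9 − 1812.2)/(4131 − 1428) = 2432.7/2703 = 0.9
a = C − MPC·Y = 1812.2 − 0.9(1428) = 1812.2 − 1285.2 = 527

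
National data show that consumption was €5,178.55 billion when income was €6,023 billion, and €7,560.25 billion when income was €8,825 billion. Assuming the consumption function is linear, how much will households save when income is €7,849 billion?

S = 1118.35

MPC = (7560.25 − 5178.55)/(8825 − 6023) = 2381.7/2802 = 0.85
a = 5178.55 − 0.85(6023) = 5178.55 − 5119.55 = 59
C = 59 + 0.85(7849) = 6730.65
S = 7849 − 6730.65 = 1118.35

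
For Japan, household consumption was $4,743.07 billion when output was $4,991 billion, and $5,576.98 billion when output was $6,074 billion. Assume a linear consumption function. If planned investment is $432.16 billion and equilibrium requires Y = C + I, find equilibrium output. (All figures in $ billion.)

Y = 5792

MPC = (5576.98 − 4743.07)/(6074 − 4991) = 833.91/1083 = 0.77
a = 4743.07 − 0.77(4991) = 900
Equilibrium: Y = 900 + 0.77Y + 432.16
0.23Y = 1332.16, so Y = 1332.16/0.23 = 5792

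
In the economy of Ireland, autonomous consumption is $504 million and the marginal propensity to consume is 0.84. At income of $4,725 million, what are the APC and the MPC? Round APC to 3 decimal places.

MPC = 0.84 (the slope of the consumption function)
C = 504 + 0.84(4725) = 4473, so APC = 4473/4725 = 0.947

APC = 0.947; MPC = 0.84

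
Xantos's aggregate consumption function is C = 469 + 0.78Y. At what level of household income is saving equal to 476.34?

S = Y − C = -469 + 0.22Y
-469 + 0.22Y = 476.34, so 0.22Y = 945.34 and Y = 4297

Y = 4297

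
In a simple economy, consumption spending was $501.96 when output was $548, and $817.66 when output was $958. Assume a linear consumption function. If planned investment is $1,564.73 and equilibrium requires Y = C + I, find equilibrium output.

MPC = (817.66 − 501.96)/(958 − 548) = 315.7/410 = 0.77
a = 501.96 − 0.77(548) = 80
Equilibrium: Y = 80 + 0.77Y + 1564.73
0.23Y = 1644.73, so Y = 1644.73/0.23 = 7151

Y = 7151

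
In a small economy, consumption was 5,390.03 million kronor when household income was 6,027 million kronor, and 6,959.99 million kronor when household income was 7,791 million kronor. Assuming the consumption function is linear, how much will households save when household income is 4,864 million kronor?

MPC = (6959.99 − 5390.03)/(7791 − 6027) = 1569.96/1764 = 0.89
a = 5390.03 − 0.89(6027) = 5390.03 − 5364.03 = 26
C = 26 + 0.89(4864) = 4354.96
S = 4864 − 4354.96 = 509.04

S = 509.04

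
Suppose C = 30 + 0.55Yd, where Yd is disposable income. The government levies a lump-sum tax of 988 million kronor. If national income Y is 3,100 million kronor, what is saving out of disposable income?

S = 920.4

Yd = Y − T = 3100 − 988 = 2112
C = 30 + 0.55(2112) = 30 + 1161.6 = 1191.6
S = Yd − C = 2112 − 1191.6 = 920.4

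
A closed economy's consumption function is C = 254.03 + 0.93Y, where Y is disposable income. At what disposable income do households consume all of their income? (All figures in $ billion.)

At break-even, C = Y: 254.03 + 0.93Y = Y
0.07Y = 254.03, so Y = 254.03/0.07 = 3629

Y = 3629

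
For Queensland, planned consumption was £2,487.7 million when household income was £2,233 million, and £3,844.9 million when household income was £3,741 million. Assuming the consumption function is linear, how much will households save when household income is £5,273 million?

MPC = (3844.9 − 2487.7)/(3741 − 2233) = 1357.2/1508 = 0.9
a = 2487.7 − 0.9(2233) = 2487.7 − 2009.7 = 478
C = 478 + 0.9(5273) = 5223.7
S = 5273 − 5223.7 = 49.3

S = 49.3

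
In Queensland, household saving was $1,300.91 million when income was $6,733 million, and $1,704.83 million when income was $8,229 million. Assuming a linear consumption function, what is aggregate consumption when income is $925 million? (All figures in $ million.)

MPS = ΔS/ΔY = (1704.83 − 1300.91)/(8229 − 6733) = 403.92/1496 = 0.27
MPC = 1 − MPS = 0.73
Autonomous saving = 1300.91 − 0.27(6733) = -517, so a = 517
C = 517 + 0.73(925) = 517 + 675.25 = 1192.25

C = 1192.25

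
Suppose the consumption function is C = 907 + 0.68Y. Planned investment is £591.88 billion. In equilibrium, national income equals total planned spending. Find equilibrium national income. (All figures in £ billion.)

Y = 4684

Y = C + I = 907 + 0.68Y + 591.88
Y − 0.68Y = 1498.88
0.32Y = 1498.88, so Y = 1498.88/0.32 = 4684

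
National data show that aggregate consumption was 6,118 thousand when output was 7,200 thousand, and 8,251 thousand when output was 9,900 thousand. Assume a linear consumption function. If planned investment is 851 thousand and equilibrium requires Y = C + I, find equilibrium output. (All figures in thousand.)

MPC = (8251 − 6118)/(9900 − 7200) = 2133/2700 = 0.79
a = 6118 − 0.79(7200) = 430
Equilibrium: Y = 430 + 0.79Y + 851
0.21Y = 1281, so Y = 1281/0.21 = 6100

Y = 6100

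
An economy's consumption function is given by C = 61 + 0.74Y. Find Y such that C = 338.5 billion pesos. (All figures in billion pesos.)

Y = 375

61 + 0.74Y = 338.5
0.74Y = 277.5, so Y = 277.5/0.74 = 375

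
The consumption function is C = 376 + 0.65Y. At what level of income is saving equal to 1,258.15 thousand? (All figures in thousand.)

Y = 4669

S = Y − C = -376 + 0.35Y
-376 + 0.35Y = 1258.15, so 0.35Y = 1634.15 and Y = 4669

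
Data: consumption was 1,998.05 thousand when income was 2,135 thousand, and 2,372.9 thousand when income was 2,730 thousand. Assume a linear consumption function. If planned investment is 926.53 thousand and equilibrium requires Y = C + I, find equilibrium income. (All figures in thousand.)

Y = 4269

MPC = (2372.9 − 1998.05)/(2730 − 2135) = 374.85/595 = 0.63
a = 1998.05 − 0.63(2135) = 653
Equilibrium: Y = 653 + 0.63Y + 926.53
0.37Y = 1579.53, so Y = 1579.53/0.37 = 4269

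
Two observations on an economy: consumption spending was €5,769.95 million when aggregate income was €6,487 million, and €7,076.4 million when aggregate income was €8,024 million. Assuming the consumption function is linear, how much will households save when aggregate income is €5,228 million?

S = 528.2

MPC = (7076.4 − 5769.95)/(8024 − 6487) = 1306.45/1537 = 0.85
a = 5769.95 − 0.85(6487) = 5769.95 − 5513.95 = 256
C = 256 + 0.85(5228) = 4699.8
S = 5228 − 4699.8 = 528.2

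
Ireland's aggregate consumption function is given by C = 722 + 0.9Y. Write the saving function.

S = -722 + 0.1Y

S = Y − C = Y − (722 + 0.9Y) = -722 + (1 − 0.9)Y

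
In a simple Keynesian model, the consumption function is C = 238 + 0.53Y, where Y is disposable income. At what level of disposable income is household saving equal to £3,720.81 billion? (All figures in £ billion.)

Y = 8423

S = Y − C = -238 + 0.47Y
-238 + 0.47Y = 3720.81, so 0.47Y = 3958.81 and Y = 8423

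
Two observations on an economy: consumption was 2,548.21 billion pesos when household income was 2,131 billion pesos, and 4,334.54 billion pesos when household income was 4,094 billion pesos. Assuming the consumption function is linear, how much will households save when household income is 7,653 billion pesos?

S = 79.77

MPC = (4334.54 − 2548.21)/(4094 − 2131) = 1786.33/1963 = 0.91
a = 2548.21 − 0.91(2131) = 2548.21 − 1939.21 = 609
C = 609 + 0.91(7653) = 7573.23
S = 7653 − 7573.23 = 79.77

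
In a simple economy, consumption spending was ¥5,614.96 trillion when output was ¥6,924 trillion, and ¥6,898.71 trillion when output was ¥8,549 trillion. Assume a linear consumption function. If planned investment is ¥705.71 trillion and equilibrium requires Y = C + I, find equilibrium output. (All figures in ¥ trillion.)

Y = 4051

MPC = (6898.71 − 5614.96)/(8549 − 6924) = 1283.75/1625 = 0.79
a = 5614.96 − 0.79(6924) = 145
Equilibrium: Y = 145 + 0.79Y + 705.71
0.21Y = 850.71, so Y = 850.71/0.21 = 4051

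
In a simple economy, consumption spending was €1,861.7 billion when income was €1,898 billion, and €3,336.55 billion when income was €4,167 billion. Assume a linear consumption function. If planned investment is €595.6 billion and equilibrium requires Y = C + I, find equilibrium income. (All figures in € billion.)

Y = 3496

MPC = (3336.55 − 1861.7)/(4167 − 1898) = 1474.85/2269 = 0.65
a = 1861.7 − 0.65(1898) = 628
Equilibrium: Y = 628 + 0.65Y + 595.6
0.35Y = 1223.6, so Y = 1223.6/0.35 = 3496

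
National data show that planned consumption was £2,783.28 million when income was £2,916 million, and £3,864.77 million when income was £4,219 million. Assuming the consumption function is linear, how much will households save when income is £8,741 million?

MPC = (3864.77 − 2783.28)/(4219 − 2916) = 1081.49/1303 = 0.83
a = 2783.28 − 0.83(2916) = 2783.28 − 2420.28 = 363
C = 363 + 0.83(8741) = 7618.03
S = 8741 − 7618.03 = 1122.97

S = 1122.97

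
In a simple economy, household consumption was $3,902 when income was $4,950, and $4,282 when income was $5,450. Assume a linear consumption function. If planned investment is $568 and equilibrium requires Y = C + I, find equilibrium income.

MPC = (4282 − 3902)/(5450 − 4950) = 380/500 = 0.76
a = 3902 − 0.76(4950) = 140
Equilibrium: Y = 140 + 0.76Y + 568
0.24Y = 708, so Y = 708/0.24 = 2950

Y = 2950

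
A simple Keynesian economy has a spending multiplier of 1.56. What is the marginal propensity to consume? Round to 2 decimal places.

k = 1/(1 − MPC), so 1 − MPC = 1/k = 1/1.56 = 0.6410
MPC = 1 − 0.6410 = 0.36

MPC = 0.36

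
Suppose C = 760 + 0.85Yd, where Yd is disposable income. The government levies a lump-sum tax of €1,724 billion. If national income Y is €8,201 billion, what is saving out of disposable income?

S = 211.55

Yd = Y − T = 8201 − 1724 = 6477
C = 760 + 0.85(6477) = 760 + 5505.45 = 6265.45
S = Yd − C = 6477 − 6265.45 = 211.55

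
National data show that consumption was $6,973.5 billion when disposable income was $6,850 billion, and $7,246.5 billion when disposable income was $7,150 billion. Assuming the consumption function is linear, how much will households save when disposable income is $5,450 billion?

MPC = (7246.5 − 6973.5)/(7150 − 6850) = 273/300 = 0.91
a = 6973.5 − 0.91(6850) = 6973.5 − 6233.5 = 740
C = 740 + 0.91(5450) = 5699.5
S = 5450 − 5699.5 = -249.5

S = -249.5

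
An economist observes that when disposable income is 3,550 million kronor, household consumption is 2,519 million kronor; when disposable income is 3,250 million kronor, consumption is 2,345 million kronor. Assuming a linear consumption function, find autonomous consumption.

MPC = ΔC/ΔY = (2519 − 2345)/(3550 − 3250) = 174/300 = 0.58
a = C − MPC·Y = 2345 − 0.58(3250) = 2345 − 1885 = 460

a = 460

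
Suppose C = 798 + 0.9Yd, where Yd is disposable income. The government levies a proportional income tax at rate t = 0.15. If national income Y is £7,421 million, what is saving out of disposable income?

Yd = (1 − 0.15)(7421) = 0.85(7421) = 6307.85
C = 798 + 0.9(6307.85) = 798 + 5677.065 = 6475.065
S = Yd − C = 6307.85 − 6475.065 = -167.215

S = -167.215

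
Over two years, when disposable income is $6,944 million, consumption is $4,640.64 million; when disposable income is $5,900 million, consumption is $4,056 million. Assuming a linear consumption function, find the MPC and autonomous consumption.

MPC = 0.56; a = 752

MPC = ΔC/ΔY = (4640.64 − 4056)/(6944 − 5900) = 584.64/1044 = 0.56
a = C − MPC·Y = 4056 − 0.56(5900) = 4056 − 3304 = 752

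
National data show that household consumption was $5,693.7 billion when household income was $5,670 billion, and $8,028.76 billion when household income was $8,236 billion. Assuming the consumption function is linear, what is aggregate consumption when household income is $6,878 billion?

C = 6792.98

MPC = (8028.76 − 5693.7)/(8236 − 5670) = 2335.06/2566 = 0.91
a = 5693.7 − 0.91(5670) = 5693.7 − 5159.7 = 534
C = 534 + 0.91(6878) = 534 + 6258.98 = 6792.98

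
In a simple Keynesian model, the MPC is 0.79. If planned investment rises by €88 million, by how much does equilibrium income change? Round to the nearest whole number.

ΔY ≈ 419

The multiplier is 1/(1 − MPC) = 1/0.21.
ΔY = 88/0.21 = 419.05 ≈ 419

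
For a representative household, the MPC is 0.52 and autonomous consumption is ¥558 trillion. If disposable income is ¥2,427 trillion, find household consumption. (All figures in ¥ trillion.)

C = 558 + 0.52(2427) = 558 + 1262.04 = 1820.04

C = 1820.04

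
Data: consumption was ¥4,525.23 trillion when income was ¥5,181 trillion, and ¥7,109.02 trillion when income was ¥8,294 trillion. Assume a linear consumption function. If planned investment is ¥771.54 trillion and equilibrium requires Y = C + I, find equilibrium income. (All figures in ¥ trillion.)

Y = 5862

MPC = (7109.02 − 4525.23)/(8294 − 5181) = 2583.79/3113 = 0.83
a = 4525.23 − 0.83(5181) = 225
Equilibrium: Y = 225 + 0.83Y + 771.54
0.17Y = 996.54, so Y = 996.54/0.17 = 5862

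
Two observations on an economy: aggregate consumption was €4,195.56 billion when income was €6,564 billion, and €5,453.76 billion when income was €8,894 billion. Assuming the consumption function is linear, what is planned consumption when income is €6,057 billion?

C = 3921.78

MPC = (5453.76 − 4195.56)/(8894 − 6564) = 1258.2/2330 = 0.54
a = 4195.56 − 0.54(6564) = 4195.56 − 3544.56 = 651
C = 651 + 0.54(6057) = 651 + 3270.78 = 3921.78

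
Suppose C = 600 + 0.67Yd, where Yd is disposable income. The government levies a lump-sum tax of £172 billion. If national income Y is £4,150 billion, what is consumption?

Yd = Y − T = 4150 − 172 = 3978
C = 600 + 0.67(3978) = 600 + 2665.26 = 3265.26

C = 3265.26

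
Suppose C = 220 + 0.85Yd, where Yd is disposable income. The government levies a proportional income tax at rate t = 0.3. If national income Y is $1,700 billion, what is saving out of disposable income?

Yd = (1 − 0.3)(1700) = 0.7(1700) = 1190
C = 220 + 0.85(1190) = 220 + 1011.5 = 1231.5
S = Yd − C = 1190 − 1231.5 = -41.5

S = -41.5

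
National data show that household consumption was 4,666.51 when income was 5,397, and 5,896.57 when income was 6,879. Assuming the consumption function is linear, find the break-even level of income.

MPC = (5896.57 − 4666.51)/(6879 − 5397) = 1230.06/1482 = 0.83
a = 4666.51 − 0.83(5397) = 4666.51 − 4479.51 = 187
Break-even: Y = a/(1−MPC) = 187/0.17 = 1100

Y = 1100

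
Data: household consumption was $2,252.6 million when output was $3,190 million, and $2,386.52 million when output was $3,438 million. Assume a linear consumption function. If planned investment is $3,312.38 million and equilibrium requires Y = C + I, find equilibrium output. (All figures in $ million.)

Y = 8353

MPC = (2386.52 − 2252.6)/(3438 − 3190) = 133.92/248 = 0.54
a = 2252.6 − 0.54(3190) = 530
Equilibrium: Y = 530 + 0.54Y + 3312.38
0.46Y = 3842.38, so Y = 3842.38/0.46 = 8353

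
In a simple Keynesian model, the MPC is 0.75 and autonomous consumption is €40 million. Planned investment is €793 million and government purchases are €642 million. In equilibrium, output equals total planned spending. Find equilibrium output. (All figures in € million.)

Y = C + I + G = 40 + 0.75Y + 793 + 642
Y − 0.75Y = 1475
0.25Y = 1475, so Y = 1475/0.25 = 5900

Y = 5900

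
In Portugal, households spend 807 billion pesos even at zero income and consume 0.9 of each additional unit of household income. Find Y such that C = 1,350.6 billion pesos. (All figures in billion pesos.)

Y = 604

807 + 0.9Y = 1350.6
0.9Y = 543.6, so Y = 543.6/0.9 = 604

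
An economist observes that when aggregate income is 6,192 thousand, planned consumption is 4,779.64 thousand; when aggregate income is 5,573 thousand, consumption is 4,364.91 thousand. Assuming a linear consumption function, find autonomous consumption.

MPC = ΔC/ΔY = (4779.64 − 4364.91)/(6192 − 5573) = 414.73/619 = 0.67
a = C − MPC·Y = 4364.91 − 0.67(5573) = 4364.91 − 3733.91 = 631

a = 631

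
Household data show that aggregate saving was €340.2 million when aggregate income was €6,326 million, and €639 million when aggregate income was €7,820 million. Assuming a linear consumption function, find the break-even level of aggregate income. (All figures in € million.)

MPS = ΔS/ΔY = (639 − 340.2)/(7820 − 6326) = 298.8/1494 = 0.2
MPC = 1 − MPS = 0.8
From S(6326) = 340.2: −a + 0.2(6326) = 340.2, so a = 1265.2 − 340.2 = 925
Break-even (S = 0): Y = a/MPS = 925/0.2 = 4625

Y = 4625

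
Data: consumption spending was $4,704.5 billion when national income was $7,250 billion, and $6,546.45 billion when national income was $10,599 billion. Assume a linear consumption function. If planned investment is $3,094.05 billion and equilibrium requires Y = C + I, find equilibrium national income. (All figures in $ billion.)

Y = 8469

MPC = (6546.45 − 4704.5)/(10599 − 7250) = 1841.95/3349 = 0.55
a = 4704.5 − 0.55(7250) = 717
Equilibrium: Y = 717 + 0.55Y + 3094.05
0.45Y = 3811.05, so Y = 3811.05/0.45 = 8469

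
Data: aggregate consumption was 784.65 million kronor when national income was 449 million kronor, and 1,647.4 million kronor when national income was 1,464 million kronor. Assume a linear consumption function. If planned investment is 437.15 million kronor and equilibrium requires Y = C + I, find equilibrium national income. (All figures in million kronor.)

Y = 5601

MPC = (1647.4 − 784.65)/(1464 − 449) = 862.75/1015 = 0.85
a = 784.65 − 0.85(449) = 403
Equilibrium: Y = 403 + 0.85Y + 437.15
0.15Y = 840.15, so Y = 840.15/0.15 = 5601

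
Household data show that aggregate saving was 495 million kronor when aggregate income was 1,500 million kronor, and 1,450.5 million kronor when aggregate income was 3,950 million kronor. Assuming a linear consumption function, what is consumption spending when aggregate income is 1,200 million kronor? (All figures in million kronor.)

C = 822

MPS = ΔS/ΔY = (1450.5 − 495)/(3950 − 1500) = 955.5/2450 = 0.39
MPC = 1 − MPS = 0.61
Autonomous saving = 495 − 0.39(1500) = -90, so a = 90
C = 90 + 0.61(1200) = 90 + 732 = 822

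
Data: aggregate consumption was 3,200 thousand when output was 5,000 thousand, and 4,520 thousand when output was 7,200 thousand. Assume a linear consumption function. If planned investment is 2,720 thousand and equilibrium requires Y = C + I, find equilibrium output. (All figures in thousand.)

MPC = (4520 − 3200)/(7200 − 5000) = 1320/2200 = 0.6
a = 3200 − 0.6(5000) = 200
Equilibrium: Y = 200 + 0.6Y + 2720
0.4Y = 2920, so Y = 2920/0.4 = 7300

Y = 7300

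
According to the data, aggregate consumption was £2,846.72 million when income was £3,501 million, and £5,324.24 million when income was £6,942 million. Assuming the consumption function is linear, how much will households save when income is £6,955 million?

MPC = (5324.24 − 2846.72)/(6942 − 3501) = 2477.52/3441 = 0.72
a = 2846.72 − 0.72(3501) = 2846.72 − 2520.72 = 326
C = 326 + 0.72(6955) = 5333.6
S = 6955 − 5333.6 = 1621.4

S = 1621.4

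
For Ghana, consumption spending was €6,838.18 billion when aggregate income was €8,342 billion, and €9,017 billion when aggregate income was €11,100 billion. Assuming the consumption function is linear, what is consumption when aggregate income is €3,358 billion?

C = 2900.82

MPC = (9017 − 6838.18)/(11100 − 8342) = 2178.82/2758 = 0.79
a = 6838.18 − 0.79(8342) = 6838.18 − 6590.18 = 248
C = 248 + 0.79(3358) = 248 + 2652.82 = 2900.82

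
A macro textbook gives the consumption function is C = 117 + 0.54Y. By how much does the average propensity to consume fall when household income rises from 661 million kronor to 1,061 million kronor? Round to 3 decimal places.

At Y = 661: C = 117 + 0.54(661) = 473.94, APC = 473.94/661 = 0.7170
At Y = 1061: C = 689.94, APC = 689.94/1061 = 0.6503
Fall in APC = 0.7170 − 0.6503 = 0.0667 ≈ 0.067

ΔAPC = 0.067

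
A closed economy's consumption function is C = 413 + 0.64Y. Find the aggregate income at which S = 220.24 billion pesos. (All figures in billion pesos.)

S = Y − C = -413 + 0.36Y
-413 + 0.36Y = 220.24, so 0.36Y = 633.24 and Y = 1759

Y = 1759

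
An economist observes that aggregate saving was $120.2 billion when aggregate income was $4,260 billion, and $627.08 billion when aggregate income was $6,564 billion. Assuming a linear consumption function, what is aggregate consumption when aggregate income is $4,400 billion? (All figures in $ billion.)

MPS = ΔS/ΔY = (627.08 − 120.2)/(6564 − 4260) = 506.88/2304 = 0.22
MPC = 1 − MPS = 0.78
Autonomous saving = 120.2 − 0.22(4260) = -817, so a = 817
C = 817 + 0.78(4400) = 817 + 3432 = 4249

C = 4249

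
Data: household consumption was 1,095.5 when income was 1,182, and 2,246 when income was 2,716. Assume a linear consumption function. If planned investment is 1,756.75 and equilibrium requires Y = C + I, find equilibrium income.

Y = 7863

MPC = (2246 − 1095.5)/(2716 − 1182) = 1150.5/1534 = 0.75
a = 1095.5 − 0.75(1182) = 209
Equilibrium: Y = 209 + 0.75Y + 1756.75
0.25Y = 1965.75, so Y = 1965.75/0.25 = 7863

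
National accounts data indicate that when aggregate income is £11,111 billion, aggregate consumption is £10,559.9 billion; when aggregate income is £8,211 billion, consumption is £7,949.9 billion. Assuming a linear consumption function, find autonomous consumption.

MPC = ΔC/ΔY = (10559.9 − 7949.9)/(11111 − 8211) = 2610/2900 = 0.9
a = C − MPC·Y = 7949.9 − 0.9(8211) = 7949.9 − 7389.9 = 560

a = 560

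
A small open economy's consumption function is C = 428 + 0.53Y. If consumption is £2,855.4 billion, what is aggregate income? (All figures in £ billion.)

Y = 4580

428 + 0.53Y = 2855.4
0.53Y = 2427.4, so Y = 2427.4/0.53 = 4580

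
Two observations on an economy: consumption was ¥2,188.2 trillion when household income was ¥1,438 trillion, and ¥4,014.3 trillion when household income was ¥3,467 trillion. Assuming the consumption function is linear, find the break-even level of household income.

Y = 8940

MPC = (4014.3 − 2188.2)/(3467 − 1438) = 1826.1/2029 = 0.9
a = 2188.2 − 0.9(1438) = 2188.2 − 1294.2 = 894
Break-even: Y = a/(1−MPC) = 894/0.1 = 8940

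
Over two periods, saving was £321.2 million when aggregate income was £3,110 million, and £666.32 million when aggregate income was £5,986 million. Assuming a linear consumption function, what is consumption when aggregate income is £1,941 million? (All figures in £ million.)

MPS = ΔS/ΔY = (666.32 − 321.2)/(5986 − 3110) = 345.12/2876 = 0.12
MPC = 1 − MPS = 0.88
Autonomous saving = 321.2 − 0.12(3110) = -52, so a = 52
C = 52 + 0.88(1941) = 52 + 1708.08 = 1760.08

C = 1760.08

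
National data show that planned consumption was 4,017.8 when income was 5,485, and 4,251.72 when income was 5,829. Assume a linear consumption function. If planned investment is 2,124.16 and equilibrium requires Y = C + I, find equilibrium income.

Y = 7538

MPC = (4251.72 − 4017.8)/(5829 − 5485) = 233.92/344 = 0.68
a = 4017.8 − 0.68(5485) = 288
Equilibrium: Y = 288 + 0.68Y + 2124.16
0.32Y = 2412.16, so Y = 2412.16/0.32 = 7538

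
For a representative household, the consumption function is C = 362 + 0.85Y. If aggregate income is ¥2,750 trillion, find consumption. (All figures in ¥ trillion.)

C = 362 + 0.85(2750) = 362 + 2337.5 = 2699.5

C = 2699.5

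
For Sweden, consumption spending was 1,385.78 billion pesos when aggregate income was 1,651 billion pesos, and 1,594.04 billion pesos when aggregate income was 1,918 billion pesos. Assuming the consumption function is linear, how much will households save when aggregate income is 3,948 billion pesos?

MPC = (1594.04 − 1385.78)/(1918 − 1651) = 208.26/267 = 0.78
a = 1385.78 − 0.78(1651) = 1385.78 − 1287.78 = 98
C = 98 + 0.78(3948) = 3177.44
S = 3948 − 3177.44 = 770.56

S = 770.56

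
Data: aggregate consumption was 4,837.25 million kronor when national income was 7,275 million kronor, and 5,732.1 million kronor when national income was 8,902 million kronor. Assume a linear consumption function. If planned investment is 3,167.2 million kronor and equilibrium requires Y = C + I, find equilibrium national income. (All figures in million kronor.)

MPC = (5732.1 − 4837.25)/(8902 − 7275) = 894.85/1627 = 0.55
a = 4837.25 − 0.55(7275) = 836
Equilibrium: Y = 836 + 0.55Y + 3167.2
0.45Y = 4003.2, so Y = 4003.2/0.45 = 8896

Y = 8896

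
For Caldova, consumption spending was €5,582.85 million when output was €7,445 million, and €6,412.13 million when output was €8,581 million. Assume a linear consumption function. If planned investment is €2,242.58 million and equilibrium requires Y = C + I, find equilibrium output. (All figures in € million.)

MPC = (6412.13 − 5582.85)/(8581 − 7445) = 829.28/1136 = 0.73
a = 5582.85 − 0.73(7445) = 148
Equilibrium: Y = 148 + 0.73Y + 2242.58
0.27Y = 2390.58, so Y = 2390.58/0.27 = 8854

Y = 8854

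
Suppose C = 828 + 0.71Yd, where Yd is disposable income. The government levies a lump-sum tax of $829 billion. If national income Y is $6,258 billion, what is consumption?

Yd = Y − T = 6258 − 829 = 5429
C = 828 + 0.71(5429) = 828 + 3854.59 = 4682.59

C = 4682.59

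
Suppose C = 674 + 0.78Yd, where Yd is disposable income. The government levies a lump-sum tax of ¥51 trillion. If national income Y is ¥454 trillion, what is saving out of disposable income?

S = -585.34

Yd = Y − T = 454 − 51 = 403
C = 674 + 0.78(403) = 674 + 314.34 = 988.34
S = Yd − C = 403 − 988.34 = -585.34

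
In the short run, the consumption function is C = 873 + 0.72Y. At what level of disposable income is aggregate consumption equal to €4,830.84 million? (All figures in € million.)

873 + 0.72Y = 4830.84
0.72Y = 3957.84, so Y = 3957.84/0.72 = 5497

Y = 5497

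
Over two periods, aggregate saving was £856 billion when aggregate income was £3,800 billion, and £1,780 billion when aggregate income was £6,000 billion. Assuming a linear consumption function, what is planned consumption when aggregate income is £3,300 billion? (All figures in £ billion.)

MPS = ΔS/ΔY = (1780 − 856)/(6000 − 3800) = 924/2200 = 0.42
MPC = 1 − MPS = 0.58
Autonomous saving = 856 − 0.42(3800) = -740, so a = 740
C = 740 + 0.58(3300) = 740 + 1914 = 2654

C = 2654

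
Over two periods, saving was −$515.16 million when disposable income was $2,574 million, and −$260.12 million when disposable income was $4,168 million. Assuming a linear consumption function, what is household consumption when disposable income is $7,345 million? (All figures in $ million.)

MPS = ΔS/ΔY = (-260.12 − (-515.16))/(4168 − 2574) = 255.04/1594 = 0.16
MPC = 1 − MPS = 0.84
Autonomous saving = -515.16 − 0.16(2574) = -927, so a = 927
C = 927 + 0.84(7345) = 927 + 6169.8 = 7096.8

C = 7096.8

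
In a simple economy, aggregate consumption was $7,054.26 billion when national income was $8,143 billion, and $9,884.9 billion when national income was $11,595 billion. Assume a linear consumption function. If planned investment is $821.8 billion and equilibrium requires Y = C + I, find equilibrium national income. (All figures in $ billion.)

MPC = (9884.9 − 7054.26)/(11595 − 8143) = 2830.64/3452 = 0.82
a = 7054.26 − 0.82(8143) = 377
Equilibrium: Y = 377 + 0.82Y + 821.8
0.18Y = 1198.8, so Y = 1198.8/0.18 = 6660

Y = 6660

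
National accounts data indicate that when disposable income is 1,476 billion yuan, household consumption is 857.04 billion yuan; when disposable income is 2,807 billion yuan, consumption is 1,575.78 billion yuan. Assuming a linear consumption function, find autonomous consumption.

a = 60

MPC = ΔC/ΔY = (1575.78 − 857.04)/(2807 − 1476) = 718.74/1331 = 0.54
a = C − MPC·Y = 857.04 − 0.54(1476) = 857.04 − 797.04 = 60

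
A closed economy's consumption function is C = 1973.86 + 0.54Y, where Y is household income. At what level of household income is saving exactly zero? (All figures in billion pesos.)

At break-even, C = Y: 1973.86 + 0.54Y = Y
0.46Y = 1973.86, so Y = 1973.86/0.46 = 4291

Y = 4291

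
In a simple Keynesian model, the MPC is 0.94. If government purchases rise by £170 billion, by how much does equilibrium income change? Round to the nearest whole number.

The multiplier is 1/(1 − MPC) = 1/0.06.
ΔY = 170/0.06 = 2833.33 ≈ 2833

ΔY ≈ 2833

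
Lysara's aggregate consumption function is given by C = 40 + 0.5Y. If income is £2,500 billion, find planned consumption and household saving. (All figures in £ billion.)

C = 40 + 0.5(2500) = 40 + 1250 = 1290
S = Y − C = 2500 − 1290 = 1210

C = 1290; S = 1210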